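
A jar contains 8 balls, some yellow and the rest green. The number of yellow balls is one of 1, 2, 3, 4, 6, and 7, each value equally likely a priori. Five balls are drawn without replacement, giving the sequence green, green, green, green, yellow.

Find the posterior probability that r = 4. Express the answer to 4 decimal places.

The likelihood of the observed sequence under each hypothesis: P(data | r = 1) = (7/8)(6/7)(5/6)(4/5)(1/4) = 1/8; P(data | r = 2) = (6/8)(5/7)(4/6)(3/5)(2/4) = 3/28; P(data | r = 3) = (5/8)(4/7)(3/6)(2/5)(3/4) = 3/56; P(data | r = 4) = (4/8)(3/7)(2/6)(1/5)(4/4) = 1/70; P(data | r = 6) = (2/8)(1/7)(0/6) = 0; P(data | r = 7) = (1/8)(0/7) = 0.
The prior-weighted likelihoods are 1/6 · 1/8 = 1/48, 1/6 · 3/28 = 1/56, 1/6 · 3/56 = 1/112, 1/6 · 1/70 = 1/420, 1/6 · 0 = 0, 1/6 · 0 = 0; with total 1/20.
So P(r = 4 | data) = (1/420) / (1/20) = 1/21.

0.0476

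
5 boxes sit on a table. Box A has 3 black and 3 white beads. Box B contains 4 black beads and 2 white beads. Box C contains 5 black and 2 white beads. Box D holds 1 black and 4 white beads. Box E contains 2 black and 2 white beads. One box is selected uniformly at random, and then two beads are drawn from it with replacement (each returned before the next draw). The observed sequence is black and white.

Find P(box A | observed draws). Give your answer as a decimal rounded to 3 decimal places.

0.230

For each hypothesis, P(data | H) works out to: P(data | box A) = (3/6)(3/6) = 0.25; P(data | box B) = (4/6)(2/6) = 0.22222; P(data | box C) = (5/7)(2/7) = 0.20408; P(data | box D) = (1/5)(4/5) = 0.16; P(data | box E) = (2/4)(2/4) = 0.25.
Multiplying each by its prior: 1/5 · 0.25 = 0.05, 1/5 · 0.22222 = 0.044444, 1/5 · 0.20408 = 0.040816, 1/5 · 0.16 = 0.032, 1/5 · 0.25 = 0.05; with total 0.21726.
Hence P(box A | data) = (0.05) / (0.21726) = 0.23014.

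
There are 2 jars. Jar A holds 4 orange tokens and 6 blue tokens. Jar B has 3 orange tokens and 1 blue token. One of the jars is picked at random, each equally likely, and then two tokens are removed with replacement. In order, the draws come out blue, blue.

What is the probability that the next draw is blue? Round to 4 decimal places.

0.5482

Under each hypothesis, the probability of the observed sequence is: P(data | jar A) = (6/10)(6/10) = 9/25; P(data | jar B) = (1/4)(1/4) = 1/16.
The prior-weighted likelihoods are 1/2 · 9/25 = 9/50, 1/2 · 1/16 = 1/32; with total 169/800.
The posterior is then P(jar A | data) = 0.85207, P(jar B | data) = 0.14793.
So P(blue next | data) = Σ P(blue next | H) P(H | data) = (3/5)(0.85207) + (1/4)(0.14793) = 0.54822.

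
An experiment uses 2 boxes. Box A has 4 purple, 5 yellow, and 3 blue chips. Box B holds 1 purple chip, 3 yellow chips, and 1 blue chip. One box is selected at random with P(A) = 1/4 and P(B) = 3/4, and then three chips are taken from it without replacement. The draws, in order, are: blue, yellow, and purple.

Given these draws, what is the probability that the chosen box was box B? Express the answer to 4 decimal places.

0.7674

The likelihood of the observed sequence under each hypothesis: P(data | box A) = (3/12)(5/11)(4/10) = 1/22; P(data | box B) = (1/5)(3/4)(1/3) = 1/20.
Weighting by the prior gives 1/4 · 1/22 = 1/88, 3/4 · 1/20 = 3/80; summing to 43/880.
By Bayes' rule, P(box B | data) = (3/80) / (43/880) = 33/43.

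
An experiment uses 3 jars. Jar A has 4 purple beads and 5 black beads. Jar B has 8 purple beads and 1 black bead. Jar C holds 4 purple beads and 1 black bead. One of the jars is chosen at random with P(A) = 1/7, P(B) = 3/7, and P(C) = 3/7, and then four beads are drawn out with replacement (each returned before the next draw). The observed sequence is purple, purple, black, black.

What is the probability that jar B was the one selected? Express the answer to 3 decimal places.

0.175

For each hypothesis, P(data | H) works out to: P(data | jar A) = (4/9)(4/9)(5/9)(5/9) = 0.060966; P(data | jar B) = (8/9)(8/9)(1/9)(1/9) = 0.0097546; P(data | jar C) = (4/5)(4/5)(1/5)(1/5) = 0.0256.
Multiplying each by its prior: 1/7 · 0.060966 = 0.0087095, 3/7 · 0.0097546 = 0.0041805, 3/7 · 0.0256 = 0.010971; summing to 0.023861.
So P(jar B | data) = (0.0041805) / (0.023861) = 0.1752.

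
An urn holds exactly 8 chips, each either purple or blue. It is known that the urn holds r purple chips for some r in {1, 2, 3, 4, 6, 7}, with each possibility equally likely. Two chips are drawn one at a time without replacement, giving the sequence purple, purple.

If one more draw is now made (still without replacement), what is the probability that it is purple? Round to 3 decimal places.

0.652

Compute the likelihood of the observed sequence for each case: P(data | r = 1) = (1/8)(0/7) = 0; P(data | r = 2) = (2/8)(1/7) = 1/28; P(data | r = 3) = (3/8)(2/7) = 3/28; P(data | r = 4) = (4/8)(3/7) = 3/14; P(data | r = 6) = (6/8)(5/7) = 15/28; P(data | r = 7) = (7/8)(6/7) = 3/4.
The prior-weighted likelihoods are 1/6 · 0 = 0, 1/6 · 1/28 = 1/168, 1/6 · 3/28 = 1/56, 1/6 · 3/14 = 1/28, 1/6 · 15/28 = 5/56, 1/6 · 3/4 = 1/8; these sum to 23/84.
The posterior is then P(r = 1 | data) = 0, P(r = 2 | data) = 1/46, P(r = 3 | data) = 3/46, P(r = 4 | data) = 3/23, P(r = 6 | data) = 15/46, P(r = 7 | data) = 21/46.
Averaging over the posterior, P(purple next | data) = (0)(1/46) + (1/6)(3/46) + (1/3)(3/23) + (2/3)(15/46) + (5/6)(21/46) = 15/23.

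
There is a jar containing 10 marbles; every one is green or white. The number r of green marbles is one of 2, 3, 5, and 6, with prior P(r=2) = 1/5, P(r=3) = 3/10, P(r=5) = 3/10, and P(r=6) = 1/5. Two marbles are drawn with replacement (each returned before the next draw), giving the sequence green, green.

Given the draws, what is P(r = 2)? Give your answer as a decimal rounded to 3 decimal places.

0.044

The likelihood of the observed sequence under each hypothesis: P(data | r = 2) = (2/10)(2/10) = 1/25; P(data | r = 3) = (3/10)(3/10) = 9/100; P(data | r = 5) = (5/10)(5/10) = 1/4; P(data | r = 6) = (6/10)(6/10) = 9/25.
Multiplying each by its prior: 1/5 · 1/25 = 1/125, 3/10 · 9/100 = 27/1000, 3/10 · 1/4 = 3/40, 1/5 · 9/25 = 9/125; these sum to 91/500.
Hence P(r = 2 | data) = (1/125) / (91/500) = 4/91.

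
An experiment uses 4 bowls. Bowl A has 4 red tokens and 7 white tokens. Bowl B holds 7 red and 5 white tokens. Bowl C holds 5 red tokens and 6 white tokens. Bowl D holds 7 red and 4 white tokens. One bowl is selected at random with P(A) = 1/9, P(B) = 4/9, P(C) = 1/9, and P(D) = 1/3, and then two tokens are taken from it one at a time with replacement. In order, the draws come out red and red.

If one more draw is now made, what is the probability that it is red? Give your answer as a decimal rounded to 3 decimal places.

Under each hypothesis, the probability of the observed sequence is: P(data | bowl A) = (4/11)(4/11) = 0.13223; P(data | bowl B) = (7/12)(7/12) = 0.34028; P(data | bowl C) = (5/11)(5/11) = 0.20661; P(data | bowl D) = (7/11)(7/11) = 0.40496.
Weighting by the prior gives 1/9 · 0.13223 = 0.014692, 4/9 · 0.34028 = 0.15123, 1/9 · 0.20661 = 0.022957, 1/3 · 0.40496 = 0.13499; with total 0.32387.
Normalising, the posterior is P(bowl A | data) = 0.045365, P(bowl B | data) = 0.46696, P(bowl C | data) = 0.070883, P(bowl D | data) = 0.41679.
Averaging over the posterior, P(red next | data) = (4/11)(0.045365) + (7/12)(0.46696) + (5/11)(0.070883) + (7/11)(0.41679) = 0.58634.

0.586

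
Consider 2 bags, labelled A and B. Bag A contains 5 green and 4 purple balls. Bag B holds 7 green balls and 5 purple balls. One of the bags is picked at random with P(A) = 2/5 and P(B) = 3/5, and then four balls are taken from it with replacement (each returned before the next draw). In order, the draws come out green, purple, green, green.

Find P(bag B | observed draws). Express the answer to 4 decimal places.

0.6195

Compute the likelihood of the observed sequence for each case: P(data | bag A) = (5/9)(4/9)(5/9)(5/9) = 0.076208; P(data | bag B) = (7/12)(5/12)(7/12)(7/12) = 0.082706.
Multiplying each by its prior: 2/5 · 0.076208 = 0.030483, 3/5 · 0.082706 = 0.049624; these sum to 0.080107.
Hence P(bag B | data) = (0.049624) / (0.080107) = 0.61947.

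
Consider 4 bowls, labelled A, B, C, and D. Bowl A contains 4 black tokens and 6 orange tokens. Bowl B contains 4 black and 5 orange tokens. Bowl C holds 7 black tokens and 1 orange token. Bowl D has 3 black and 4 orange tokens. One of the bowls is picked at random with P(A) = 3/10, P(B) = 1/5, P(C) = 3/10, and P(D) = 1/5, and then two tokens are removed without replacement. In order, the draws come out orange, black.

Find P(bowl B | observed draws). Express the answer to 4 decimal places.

For each hypothesis, P(data | H) works out to: P(data | bowl A) = (6/10)(4/9) = 0.26667; P(data | bowl B) = (5/9)(4/8) = 0.27778; P(data | bowl C) = (1/8)(7/7) = 0.125; P(data | bowl D) = (4/7)(3/6) = 0.28571.
Multiplying each by its prior: 3/10 · 0.26667 = 0.08, 1/5 · 0.27778 = 0.055556, 3/10 · 0.125 = 0.0375, 1/5 · 0.28571 = 0.057143; with total 0.2302.
Hence P(bowl B | data) = (0.055556) / (0.2302) = 0.24134.

0.2413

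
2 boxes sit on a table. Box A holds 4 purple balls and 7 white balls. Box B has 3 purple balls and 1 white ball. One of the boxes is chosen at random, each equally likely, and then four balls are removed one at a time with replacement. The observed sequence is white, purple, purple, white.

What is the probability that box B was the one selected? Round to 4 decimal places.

0.3963

Compute the likelihood of the observed sequence for each case: P(data | box A) = (7/11)(4/11)(4/11)(7/11) = 0.053548; P(data | box B) = (1/4)(3/4)(3/4)(1/4) = 0.035156.
The prior-weighted likelihoods are 1/2 · 0.053548 = 0.026774, 1/2 · 0.035156 = 0.017578; these sum to 0.044352.
Hence P(box B | data) = (0.017578) / (0.044352) = 0.39633.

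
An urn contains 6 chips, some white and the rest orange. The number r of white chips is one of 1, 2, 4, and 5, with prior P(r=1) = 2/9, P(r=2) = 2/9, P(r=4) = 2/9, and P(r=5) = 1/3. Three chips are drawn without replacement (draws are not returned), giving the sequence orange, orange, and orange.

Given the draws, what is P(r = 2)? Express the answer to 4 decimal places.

0.2857

The likelihood of the observed sequence under each hypothesis: P(data | r = 1) = (5/6)(4/5)(3/4) = 1/2; P(data | r = 2) = (4/6)(3/5)(2/4) = 1/5; P(data | r = 4) = (2/6)(1/5)(0/4) = 0; P(data | r = 5) = (1/6)(0/5) = 0.
Weighting by the prior gives 2/9 · 1/2 = 1/9, 2/9 · 1/5 = 2/45, 2/9 · 0 = 0, 1/3 · 0 = 0; these sum to 7/45.
Therefore the posterior P(r = 2 | data) = (2/45) / (7/45) = 2/7.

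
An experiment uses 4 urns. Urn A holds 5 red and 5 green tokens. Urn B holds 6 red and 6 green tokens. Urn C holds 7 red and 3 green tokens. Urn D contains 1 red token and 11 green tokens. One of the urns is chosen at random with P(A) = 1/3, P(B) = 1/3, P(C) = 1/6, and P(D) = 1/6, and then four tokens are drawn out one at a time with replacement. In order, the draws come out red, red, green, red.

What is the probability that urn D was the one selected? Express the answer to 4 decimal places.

Under each hypothesis, the probability of the observed sequence is: P(data | urn A) = (5/10)(5/10)(5/10)(5/10) = 0.0625; P(data | urn B) = (6/12)(6/12)(6/12)(6/12) = 0.0625; P(data | urn C) = (7/10)(7/10)(3/10)(7/10) = 0.1029; P(data | urn D) = (1/12)(1/12)(11/12)(1/12) = 0.00053048.
The prior-weighted likelihoods are 1/3 · 0.0625 = 0.020833, 1/3 · 0.0625 = 0.020833, 1/6 · 0.1029 = 0.01715, 1/6 · 0.00053048 = 8.8413e-05; summing to 0.058905.
Hence P(urn D | data) = (8.8413e-05) / (0.058905) = 0.0015009.

0.0015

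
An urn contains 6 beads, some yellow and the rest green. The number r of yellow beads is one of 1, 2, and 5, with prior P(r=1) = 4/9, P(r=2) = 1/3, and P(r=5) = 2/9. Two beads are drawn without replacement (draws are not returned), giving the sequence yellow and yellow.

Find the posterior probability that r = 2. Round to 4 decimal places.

0.1304

The likelihood of the observed sequence under each hypothesis: P(data | r = 1) = (1/6)(0/5) = 0; P(data | r = 2) = (2/6)(1/5) = 1/15; P(data | r = 5) = (5/6)(4/5) = 2/3.
Multiplying each by its prior: 4/9 · 0 = 0, 1/3 · 1/15 = 1/45, 2/9 · 2/3 = 4/27; summing to 23/135.
By Bayes' rule, P(r = 2 | data) = (1/45) / (23/135) = 3/23.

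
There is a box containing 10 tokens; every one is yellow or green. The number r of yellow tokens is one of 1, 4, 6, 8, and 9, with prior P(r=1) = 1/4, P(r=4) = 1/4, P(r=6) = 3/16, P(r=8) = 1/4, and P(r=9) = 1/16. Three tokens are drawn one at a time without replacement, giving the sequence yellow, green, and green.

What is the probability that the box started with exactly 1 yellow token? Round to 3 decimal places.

0.275

Compute the likelihood of the observed sequence for each case: P(data | r = 1) = (1/10)(9/9)(8/8) = 0.1; P(data | r = 4) = (4/10)(6/9)(5/8) = 0.16667; P(data | r = 6) = (6/10)(4/9)(3/8) = 0.1; P(data | r = 8) = (8/10)(2/9)(1/8) = 0.022222; P(data | r = 9) = (9/10)(1/9)(0/8) = 0.
Weighting by the prior gives 1/4 · 0.1 = 0.025, 1/4 · 0.16667 = 0.041667, 3/16 · 0.1 = 0.01875, 1/4 · 0.022222 = 0.0055556, 1/16 · 0 = 0; these sum to 0.090972.
Hence P(r = 1 | data) = (0.025) / (0.090972) = 0.27481.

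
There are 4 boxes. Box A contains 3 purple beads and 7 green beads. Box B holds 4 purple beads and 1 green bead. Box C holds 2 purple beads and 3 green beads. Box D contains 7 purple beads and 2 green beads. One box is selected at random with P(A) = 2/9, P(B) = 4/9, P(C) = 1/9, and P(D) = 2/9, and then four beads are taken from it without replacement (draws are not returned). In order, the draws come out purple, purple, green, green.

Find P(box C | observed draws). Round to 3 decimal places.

0.391

For each hypothesis, P(data | H) works out to: P(data | box A) = (3/10)(2/9)(7/8)(6/7) = 1/20; P(data | box B) = (4/5)(3/4)(1/3)(0/2) = 0; P(data | box C) = (2/5)(1/4)(3/3)(2/2) = 1/10; P(data | box D) = (7/9)(6/8)(2/7)(1/6) = 1/36.
The prior-weighted likelihoods are 2/9 · 1/20 = 1/90, 4/9 · 0 = 0, 1/9 · 1/10 = 1/90, 2/9 · 1/36 = 1/162; with total 23/810.
Therefore the posterior P(box C | data) = (1/90) / (23/810) = 9/23.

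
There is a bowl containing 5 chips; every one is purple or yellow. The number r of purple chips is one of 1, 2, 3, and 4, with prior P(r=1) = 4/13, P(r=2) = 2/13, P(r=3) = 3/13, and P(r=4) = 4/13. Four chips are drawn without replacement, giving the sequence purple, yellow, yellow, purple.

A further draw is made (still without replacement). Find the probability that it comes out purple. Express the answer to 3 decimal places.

0.600

For each hypothesis, P(data | H) works out to: P(data | r = 1) = (1/5)(4/4)(3/3)(0/2) = 0; P(data | r = 2) = (2/5)(3/4)(2/3)(1/2) = 1/10; P(data | r = 3) = (3/5)(2/4)(1/3)(2/2) = 1/10; P(data | r = 4) = (4/5)(1/4)(0/3) = 0.
Weighting by the prior gives 4/13 · 0 = 0, 2/13 · 1/10 = 1/65, 3/13 · 1/10 = 3/130, 4/13 · 0 = 0; these sum to 1/26.
Normalising, the posterior is P(r = 1 | data) = 0, P(r = 2 | data) = 2/5, P(r = 3 | data) = 3/5, P(r = 4 | data) = 0.
So P(purple next | data) = Σ P(purple next | H) P(H | data) = (0)(2/5) + (1)(3/5) = 3/5.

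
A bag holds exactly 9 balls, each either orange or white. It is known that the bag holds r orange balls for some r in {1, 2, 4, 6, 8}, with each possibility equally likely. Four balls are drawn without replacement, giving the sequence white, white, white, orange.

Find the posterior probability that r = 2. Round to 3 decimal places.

0.407

Under each hypothesis, the probability of the observed sequence is: P(data | r = 1) = (8/9)(7/8)(6/7)(1/6) = 1/9; P(data | r = 2) = (7/9)(6/8)(5/7)(2/6) = 5/36; P(data | r = 4) = (5/9)(4/8)(3/7)(4/6) = 5/63; P(data | r = 6) = (3/9)(2/8)(1/7)(6/6) = 1/84; P(data | r = 8) = (1/9)(0/8) = 0.
The prior-weighted likelihoods are 1/5 · 1/9 = 1/45, 1/5 · 5/36 = 1/36, 1/5 · 5/63 = 1/63, 1/5 · 1/84 = 1/420, 1/5 · 0 = 0; with total 43/630.
So P(r = 2 | data) = (1/36) / (43/630) = 35/86.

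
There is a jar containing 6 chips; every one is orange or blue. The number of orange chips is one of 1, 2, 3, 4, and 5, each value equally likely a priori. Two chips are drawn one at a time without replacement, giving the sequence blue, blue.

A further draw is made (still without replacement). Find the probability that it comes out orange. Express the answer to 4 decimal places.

0.4375

For each hypothesis, P(data | H) works out to: P(data | r = 1) = (5/6)(4/5) = 2/3; P(data | r = 2) = (4/6)(3/5) = 2/5; P(data | r = 3) = (3/6)(2/5) = 1/5; P(data | r = 4) = (2/6)(1/5) = 1/15; P(data | r = 5) = (1/6)(0/5) = 0.
The prior-weighted likelihoods are 1/5 · 2/3 = 2/15, 1/5 · 2/5 = 2/25, 1/5 · 1/5 = 1/25, 1/5 · 1/15 = 1/75, 1/5 · 0 = 0; summing to 4/15.
Normalising, the posterior is P(r = 1 | data) = 1/2, P(r = 2 | data) = 3/10, P(r = 3 | data) = 3/20, P(r = 4 | data) = 1/20, P(r = 5 | data) = 0.
Averaging over the posterior, P(orange next | data) = (1/4)(1/2) + (1/2)(3/10) + (3/4)(3/20) + (1)(1/20) = 7/16.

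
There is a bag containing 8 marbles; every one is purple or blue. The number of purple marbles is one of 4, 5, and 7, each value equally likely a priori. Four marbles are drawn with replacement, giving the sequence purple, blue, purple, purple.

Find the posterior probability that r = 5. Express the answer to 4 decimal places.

0.3850

For each hypothesis, P(data | H) works out to: P(data | r = 4) = (4/8)(4/8)(4/8)(4/8) = 0.0625; P(data | r = 5) = (5/8)(3/8)(5/8)(5/8) = 0.091553; P(data | r = 7) = (7/8)(1/8)(7/8)(7/8) = 0.08374.
The prior-weighted likelihoods are 1/3 · 0.0625 = 0.020833, 1/3 · 0.091553 = 0.030518, 1/3 · 0.08374 = 0.027913; summing to 0.079264.
Therefore the posterior P(r = 5 | data) = (0.030518) / (0.079264) = 0.38501.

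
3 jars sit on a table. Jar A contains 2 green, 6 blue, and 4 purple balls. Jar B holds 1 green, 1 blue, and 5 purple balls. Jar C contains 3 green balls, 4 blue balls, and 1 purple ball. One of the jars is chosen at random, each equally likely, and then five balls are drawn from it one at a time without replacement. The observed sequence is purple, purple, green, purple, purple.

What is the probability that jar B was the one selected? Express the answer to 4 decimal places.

The likelihood of the observed sequence under each hypothesis: P(data | jar A) = (4/12)(3/11)(2/10)(2/9)(1/8) = 0.00050505; P(data | jar B) = (5/7)(4/6)(1/5)(3/4)(2/3) = 0.047619; P(data | jar C) = (1/8)(0/7) = 0.
The prior-weighted likelihoods are 1/3 · 0.00050505 = 0.00016835, 1/3 · 0.047619 = 0.015873, 1/3 · 0 = 0; these sum to 0.016041.
So P(jar B | data) = (0.015873) / (0.016041) = 0.98951.

0.9895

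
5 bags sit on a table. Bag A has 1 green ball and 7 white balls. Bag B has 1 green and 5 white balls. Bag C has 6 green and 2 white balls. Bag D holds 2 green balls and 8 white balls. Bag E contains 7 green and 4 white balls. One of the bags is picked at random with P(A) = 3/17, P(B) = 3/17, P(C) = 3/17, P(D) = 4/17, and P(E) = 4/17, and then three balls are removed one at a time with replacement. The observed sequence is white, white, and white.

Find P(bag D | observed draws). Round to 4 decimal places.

For each hypothesis, P(data | H) works out to: P(data | bag A) = (7/8)(7/8)(7/8) = 0.66992; P(data | bag B) = (5/6)(5/6)(5/6) = 0.5787; P(data | bag C) = (2/8)(2/8)(2/8) = 0.015625; P(data | bag D) = (8/10)(8/10)(8/10) = 0.512; P(data | bag E) = (4/11)(4/11)(4/11) = 0.048084.
Weighting by the prior gives 3/17 · 0.66992 = 0.11822, 3/17 · 0.5787 = 0.10212, 3/17 · 0.015625 = 0.0027574, 4/17 · 0.512 = 0.12047, 4/17 · 0.048084 = 0.011314; with total 0.35489.
By Bayes' rule, P(bag D | data) = (0.12047) / (0.35489) = 0.33946.

0.3395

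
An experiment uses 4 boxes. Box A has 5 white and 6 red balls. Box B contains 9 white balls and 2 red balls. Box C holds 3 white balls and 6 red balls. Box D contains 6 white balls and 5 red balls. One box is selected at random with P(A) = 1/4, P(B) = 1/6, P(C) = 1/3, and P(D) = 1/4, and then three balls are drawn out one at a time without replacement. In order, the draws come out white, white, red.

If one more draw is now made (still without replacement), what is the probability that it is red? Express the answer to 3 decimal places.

0.523

For each hypothesis, P(data | H) works out to: P(data | box A) = (5/11)(4/10)(6/9) = 0.12121; P(data | box B) = (9/11)(8/10)(2/9) = 0.14545; P(data | box C) = (3/9)(2/8)(6/7) = 0.071429; P(data | box D) = (6/11)(5/10)(5/9) = 0.15152.
Multiplying each by its prior: 1/4 · 0.12121 = 0.030303, 1/6 · 0.14545 = 0.024242, 1/3 · 0.071429 = 0.02381, 1/4 · 0.15152 = 0.037879; summing to 0.11623.
The posterior is then P(box A | data) = 0.26071, P(box B | data) = 0.20857, P(box C | data) = 0.20484, P(box D | data) = 0.32588.
Averaging over the posterior, P(red next | data) = (5/8)(0.26071) + (1/8)(0.20857) + (5/6)(0.20484) + (1/2)(0.32588) = 0.52266.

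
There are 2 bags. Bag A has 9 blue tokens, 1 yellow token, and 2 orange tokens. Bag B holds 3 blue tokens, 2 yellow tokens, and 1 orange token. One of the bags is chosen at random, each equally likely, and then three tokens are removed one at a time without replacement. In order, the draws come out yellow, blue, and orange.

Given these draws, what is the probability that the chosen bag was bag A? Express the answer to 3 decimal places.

0.214

Compute the likelihood of the observed sequence for each case: P(data | bag A) = (1/12)(9/11)(2/10) = 3/220; P(data | bag B) = (2/6)(3/5)(1/4) = 1/20.
The prior-weighted likelihoods are 1/2 · 3/220 = 3/440, 1/2 · 1/20 = 1/40; these sum to 7/220.
By Bayes' rule, P(bag A | data) = (3/440) / (7/220) = 3/14.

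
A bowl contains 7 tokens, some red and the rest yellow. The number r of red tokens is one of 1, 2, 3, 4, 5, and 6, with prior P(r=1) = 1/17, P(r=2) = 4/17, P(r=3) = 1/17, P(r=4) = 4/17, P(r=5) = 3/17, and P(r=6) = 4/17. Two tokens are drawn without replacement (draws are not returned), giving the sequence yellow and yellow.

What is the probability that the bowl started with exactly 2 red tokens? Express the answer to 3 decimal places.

The likelihood of the observed sequence under each hypothesis: P(data | r = 1) = (6/7)(5/6) = 5/7; P(data | r = 2) = (5/7)(4/6) = 10/21; P(data | r = 3) = (4/7)(3/6) = 2/7; P(data | r = 4) = (3/7)(2/6) = 1/7; P(data | r = 5) = (2/7)(1/6) = 1/21; P(data | r = 6) = (1/7)(0/6) = 0.
Multiplying each by its prior: 1/17 · 5/7 = 5/119, 4/17 · 10/21 = 40/357, 1/17 · 2/7 = 2/119, 4/17 · 1/7 = 4/119, 3/17 · 1/21 = 1/119, 4/17 · 0 = 0; summing to 76/357.
Therefore the posterior P(r = 2 | data) = (40/357) / (76/357) = 10/19.

0.526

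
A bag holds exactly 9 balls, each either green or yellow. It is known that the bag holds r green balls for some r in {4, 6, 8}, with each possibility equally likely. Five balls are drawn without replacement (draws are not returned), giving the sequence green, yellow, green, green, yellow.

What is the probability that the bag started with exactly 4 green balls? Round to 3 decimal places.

For each hypothesis, P(data | H) works out to: P(data | r = 4) = (4/9)(5/8)(3/7)(2/6)(4/5) = 2/63; P(data | r = 6) = (6/9)(3/8)(5/7)(4/6)(2/5) = 1/21; P(data | r = 8) = (8/9)(1/8)(7/7)(6/6)(0/5) = 0.
Weighting by the prior gives 1/3 · 2/63 = 2/189, 1/3 · 1/21 = 1/63, 1/3 · 0 = 0; summing to 5/189.
Therefore the posterior P(r = 4 | data) = (2/189) / (5/189) = 2/5.

0.400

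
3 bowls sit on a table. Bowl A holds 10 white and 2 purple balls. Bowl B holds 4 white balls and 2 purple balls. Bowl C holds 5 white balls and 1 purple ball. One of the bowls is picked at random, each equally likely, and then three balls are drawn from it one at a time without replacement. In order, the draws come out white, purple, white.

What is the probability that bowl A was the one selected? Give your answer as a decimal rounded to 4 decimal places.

The likelihood of the observed sequence under each hypothesis: P(data | bowl A) = (10/12)(2/11)(9/10) = 3/22; P(data | bowl B) = (4/6)(2/5)(3/4) = 1/5; P(data | bowl C) = (5/6)(1/5)(4/4) = 1/6.
The prior-weighted likelihoods are 1/3 · 3/22 = 1/22, 1/3 · 1/5 = 1/15, 1/3 · 1/6 = 1/18; with total 83/495.
Hence P(bowl A | data) = (1/22) / (83/495) = 45/166.

0.2711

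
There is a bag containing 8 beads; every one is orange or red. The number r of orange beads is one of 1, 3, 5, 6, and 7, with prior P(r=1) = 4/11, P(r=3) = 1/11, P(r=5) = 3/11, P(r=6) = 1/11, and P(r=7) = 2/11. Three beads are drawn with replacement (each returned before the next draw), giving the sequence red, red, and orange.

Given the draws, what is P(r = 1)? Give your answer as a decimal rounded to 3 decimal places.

Compute the likelihood of the observed sequence for each case: P(data | r = 1) = (7/8)(7/8)(1/8) = 0.095703; P(data | r = 3) = (5/8)(5/8)(3/8) = 0.14648; P(data | r = 5) = (3/8)(3/8)(5/8) = 0.087891; P(data | r = 6) = (2/8)(2/8)(6/8) = 0.046875; P(data | r = 7) = (1/8)(1/8)(7/8) = 0.013672.
The prior-weighted likelihoods are 4/11 · 0.095703 = 0.034801, 1/11 · 0.14648 = 0.013317, 3/11 · 0.087891 = 0.02397, 1/11 · 0.046875 = 0.0042614, 2/11 · 0.013672 = 0.0024858; with total 0.078835.
Therefore the posterior P(r = 1 | data) = (0.034801) / (0.078835) = 0.44144.

0.441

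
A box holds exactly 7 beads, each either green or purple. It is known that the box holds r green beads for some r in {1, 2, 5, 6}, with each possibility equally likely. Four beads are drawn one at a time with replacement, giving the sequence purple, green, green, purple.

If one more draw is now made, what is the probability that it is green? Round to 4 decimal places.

0.5000

Under each hypothesis, the probability of the observed sequence is: P(data | r = 1) = (6/7)(1/7)(1/7)(6/7) = 0.014994; P(data | r = 2) = (5/7)(2/7)(2/7)(5/7) = 0.041649; P(data | r = 5) = (2/7)(5/7)(5/7)(2/7) = 0.041649; P(data | r = 6) = (1/7)(6/7)(6/7)(1/7) = 0.014994.
Weighting by the prior gives 1/4 · 0.014994 = 0.0037484, 1/4 · 0.041649 = 0.010412, 1/4 · 0.041649 = 0.010412, 1/4 · 0.014994 = 0.0037484; with total 0.028322.
The posterior is then P(r = 1 | data) = 0.13235, P(r = 2 | data) = 0.36765, P(r = 5 | data) = 0.36765, P(r = 6 | data) = 0.13235.
So P(green next | data) = Σ P(green next | H) P(H | data) = (1/7)(0.13235) + (2/7)(0.36765) + (5/7)(0.36765) + (6/7)(0.13235) = 0.5.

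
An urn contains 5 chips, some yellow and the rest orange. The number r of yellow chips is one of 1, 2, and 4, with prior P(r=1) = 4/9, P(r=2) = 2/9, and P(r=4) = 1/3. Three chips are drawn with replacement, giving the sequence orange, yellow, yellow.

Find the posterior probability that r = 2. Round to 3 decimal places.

0.273

The likelihood of the observed sequence under each hypothesis: P(data | r = 1) = (4/5)(1/5)(1/5) = 0.032; P(data | r = 2) = (3/5)(2/5)(2/5) = 0.096; P(data | r = 4) = (1/5)(4/5)(4/5) = 0.128.
The prior-weighted likelihoods are 4/9 · 0.032 = 0.014222, 2/9 · 0.096 = 0.021333, 1/3 · 0.128 = 0.042667; these sum to 0.078222.
Hence P(r = 2 | data) = (0.021333) / (0.078222) = 0.27273.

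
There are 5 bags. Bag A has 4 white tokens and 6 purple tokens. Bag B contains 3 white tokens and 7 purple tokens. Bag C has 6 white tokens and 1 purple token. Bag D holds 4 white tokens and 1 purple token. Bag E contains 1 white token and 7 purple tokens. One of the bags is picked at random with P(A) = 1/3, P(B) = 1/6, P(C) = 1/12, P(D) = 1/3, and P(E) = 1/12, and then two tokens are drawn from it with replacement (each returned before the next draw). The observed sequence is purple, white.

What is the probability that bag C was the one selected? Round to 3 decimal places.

0.054

Under each hypothesis, the probability of the observed sequence is: P(data | bag A) = (6/10)(4/10) = 0.24; P(data | bag B) = (7/10)(3/10) = 0.21; P(data | bag C) = (1/7)(6/7) = 0.12245; P(data | bag D) = (1/5)(4/5) = 0.16; P(data | bag E) = (7/8)(1/8) = 0.10938.
Weighting by the prior gives 1/3 · 0.24 = 0.08, 1/6 · 0.21 = 0.035, 1/12 · 0.12245 = 0.010204, 1/3 · 0.16 = 0.053333, 1/12 · 0.10938 = 0.0091146; with total 0.18765.
Hence P(bag C | data) = (0.010204) / (0.18765) = 0.054378.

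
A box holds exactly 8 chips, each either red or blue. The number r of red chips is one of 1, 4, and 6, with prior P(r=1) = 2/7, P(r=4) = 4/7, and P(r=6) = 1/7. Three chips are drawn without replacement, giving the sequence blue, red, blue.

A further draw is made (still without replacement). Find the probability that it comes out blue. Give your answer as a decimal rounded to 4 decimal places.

0.5583

Compute the likelihood of the observed sequence for each case: P(data | r = 1) = (7/8)(1/7)(6/6) = 1/8; P(data | r = 4) = (4/8)(4/7)(3/6) = 1/7; P(data | r = 6) = (2/8)(6/7)(1/6) = 1/28.
Weighting by the prior gives 2/7 · 1/8 = 1/28, 4/7 · 1/7 = 4/49, 1/7 · 1/28 = 1/196; with total 6/49.
The posterior is then P(r = 1 | data) = 7/24, P(r = 4 | data) = 2/3, P(r = 6 | data) = 1/24.
So P(blue next | data) = Σ P(blue next | H) P(H | data) = (1)(7/24) + (2/5)(2/3) + (0)(1/24) = 67/120.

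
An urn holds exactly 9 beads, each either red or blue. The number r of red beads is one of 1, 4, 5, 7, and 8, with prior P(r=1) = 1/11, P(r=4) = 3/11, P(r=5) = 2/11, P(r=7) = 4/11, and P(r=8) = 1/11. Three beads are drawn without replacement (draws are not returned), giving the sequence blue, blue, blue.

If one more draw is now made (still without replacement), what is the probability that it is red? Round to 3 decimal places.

The likelihood of the observed sequence under each hypothesis: P(data | r = 1) = (8/9)(7/8)(6/7) = 2/3; P(data | r = 4) = (5/9)(4/8)(3/7) = 5/42; P(data | r = 5) = (4/9)(3/8)(2/7) = 1/21; P(data | r = 7) = (2/9)(1/8)(0/7) = 0; P(data | r = 8) = (1/9)(0/8) = 0.
The prior-weighted likelihoods are 1/11 · 2/3 = 2/33, 3/11 · 5/42 = 5/154, 2/11 · 1/21 = 2/231, 4/11 · 0 = 0, 1/11 · 0 = 0; summing to 47/462.
Normalising, the posterior is P(r = 1 | data) = 28/47, P(r = 4 | data) = 15/47, P(r = 5 | data) = 4/47, P(r = 7 | data) = 0, P(r = 8 | data) = 0.
The predictive probability is P(red next | data) = (1/6)(28/47) + (2/3)(15/47) + (5/6)(4/47) = 18/47.

0.383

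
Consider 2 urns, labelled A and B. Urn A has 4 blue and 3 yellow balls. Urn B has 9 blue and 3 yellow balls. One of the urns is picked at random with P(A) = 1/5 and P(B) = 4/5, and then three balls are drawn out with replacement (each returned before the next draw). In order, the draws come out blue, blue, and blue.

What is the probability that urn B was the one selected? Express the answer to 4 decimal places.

Compute the likelihood of the observed sequence for each case: P(data | urn A) = (4/7)(4/7)(4/7) = 0.18659; P(data | urn B) = (9/12)(9/12)(9/12) = 0.42188.
The prior-weighted likelihoods are 1/5 · 0.18659 = 0.037318, 4/5 · 0.42188 = 0.3375; these sum to 0.37482.
Hence P(urn B | data) = (0.3375) / (0.37482) = 0.90044.

0.9004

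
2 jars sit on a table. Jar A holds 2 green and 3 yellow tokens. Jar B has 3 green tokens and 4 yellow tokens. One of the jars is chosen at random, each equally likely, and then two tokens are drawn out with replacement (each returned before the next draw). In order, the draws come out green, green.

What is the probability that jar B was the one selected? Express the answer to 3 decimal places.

Under each hypothesis, the probability of the observed sequence is: P(data | jar A) = (2/5)(2/5) = 0.16; P(data | jar B) = (3/7)(3/7) = 0.18367.
Weighting by the prior gives 1/2 · 0.16 = 0.08, 1/2 · 0.18367 = 0.091837; these sum to 0.17184.
Therefore the posterior P(jar B | data) = (0.091837) / (0.17184) = 0.53444.

0.534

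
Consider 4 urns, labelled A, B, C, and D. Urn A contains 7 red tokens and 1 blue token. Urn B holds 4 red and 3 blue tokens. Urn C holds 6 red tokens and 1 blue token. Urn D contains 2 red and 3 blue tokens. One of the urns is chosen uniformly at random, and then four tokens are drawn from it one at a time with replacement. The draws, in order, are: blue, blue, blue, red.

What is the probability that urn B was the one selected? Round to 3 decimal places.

0.332

For each hypothesis, P(data | H) works out to: P(data | urn A) = (1/8)(1/8)(1/8)(7/8) = 0.001709; P(data | urn B) = (3/7)(3/7)(3/7)(4/7) = 0.044981; P(data | urn C) = (1/7)(1/7)(1/7)(6/7) = 0.002499; P(data | urn D) = (3/5)(3/5)(3/5)(2/5) = 0.0864.
Weighting by the prior gives 1/4 · 0.001709 = 0.00042725, 1/4 · 0.044981 = 0.011245, 1/4 · 0.002499 = 0.00062474, 1/4 · 0.0864 = 0.0216; these sum to 0.033897.
Therefore the posterior P(urn B | data) = (0.011245) / (0.033897) = 0.33175.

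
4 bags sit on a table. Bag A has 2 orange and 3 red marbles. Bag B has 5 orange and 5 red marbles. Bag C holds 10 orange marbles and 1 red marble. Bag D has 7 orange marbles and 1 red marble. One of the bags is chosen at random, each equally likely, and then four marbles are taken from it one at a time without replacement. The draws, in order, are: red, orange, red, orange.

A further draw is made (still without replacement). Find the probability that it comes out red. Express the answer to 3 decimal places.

For each hypothesis, P(data | H) works out to: P(data | bag A) = (3/5)(2/4)(2/3)(1/2) = 0.1; P(data | bag B) = (5/10)(5/9)(4/8)(4/7) = 0.079365; P(data | bag C) = (1/11)(10/10)(0/9) = 0; P(data | bag D) = (1/8)(7/7)(0/6) = 0.
Weighting by the prior gives 1/4 · 0.1 = 0.025, 1/4 · 0.079365 = 0.019841, 1/4 · 0 = 0, 1/4 · 0 = 0; summing to 0.044841.
Normalising, the posterior is P(bag A | data) = 0.55752, P(bag B | data) = 0.44248, P(bag C | data) = 0, P(bag D | data) = 0.
The predictive probability is P(red next | data) = (1)(0.55752) + (1/2)(0.44248) = 0.77876.

0.779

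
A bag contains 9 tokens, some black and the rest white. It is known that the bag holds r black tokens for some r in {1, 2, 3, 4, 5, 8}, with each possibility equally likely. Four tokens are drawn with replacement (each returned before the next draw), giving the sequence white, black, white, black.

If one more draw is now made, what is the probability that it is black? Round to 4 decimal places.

0.4251

Compute the likelihood of the observed sequence for each case: P(data | r = 1) = (8/9)(1/9)(8/9)(1/9) = 0.0097546; P(data | r = 2) = (7/9)(2/9)(7/9)(2/9) = 0.029873; P(data | r = 3) = (6/9)(3/9)(6/9)(3/9) = 0.049383; P(data | r = 4) = (5/9)(4/9)(5/9)(4/9) = 0.060966; P(data | r = 5) = (4/9)(5/9)(4/9)(5/9) = 0.060966; P(data | r = 8) = (1/9)(8/9)(1/9)(8/9) = 0.0097546.
Weighting by the prior gives 1/6 · 0.0097546 = 0.0016258, 1/6 · 0.029873 = 0.0049789, 1/6 · 0.049383 = 0.0082305, 1/6 · 0.060966 = 0.010161, 1/6 · 0.060966 = 0.010161, 1/6 · 0.0097546 = 0.0016258; with total 0.036783.
The posterior is then P(r = 1 | data) = 0.044199, P(r = 2 | data) = 0.13536, P(r = 3 | data) = 0.22376, P(r = 4 | data) = 0.27624, P(r = 5 | data) = 0.27624, P(r = 8 | data) = 0.044199.
So P(black next | data) = Σ P(black next | H) P(H | data) = (1/9)(0.044199) + (2/9)(0.13536) + (1/3)(0.22376) + (4/9)(0.27624) + (5/9)(0.27624) + (8/9)(0.044199) = 0.42511.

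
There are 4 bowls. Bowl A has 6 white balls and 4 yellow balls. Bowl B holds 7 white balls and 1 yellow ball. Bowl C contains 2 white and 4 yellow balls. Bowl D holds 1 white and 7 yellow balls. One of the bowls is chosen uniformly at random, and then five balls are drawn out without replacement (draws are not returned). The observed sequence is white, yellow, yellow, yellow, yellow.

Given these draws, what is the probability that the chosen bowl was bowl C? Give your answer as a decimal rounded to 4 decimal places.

Under each hypothesis, the probability of the observed sequence is: P(data | bowl A) = (6/10)(4/9)(3/8)(2/7)(1/6) = 1/210; P(data | bowl B) = (7/8)(1/7)(0/6) = 0; P(data | bowl C) = (2/6)(4/5)(3/4)(2/3)(1/2) = 1/15; P(data | bowl D) = (1/8)(7/7)(6/6)(5/5)(4/4) = 1/8.
Weighting by the prior gives 1/4 · 1/210 = 1/840, 1/4 · 0 = 0, 1/4 · 1/15 = 1/60, 1/4 · 1/8 = 1/32; these sum to 11/224.
Therefore the posterior P(bowl C | data) = (1/60) / (11/224) = 56/165.

0.3394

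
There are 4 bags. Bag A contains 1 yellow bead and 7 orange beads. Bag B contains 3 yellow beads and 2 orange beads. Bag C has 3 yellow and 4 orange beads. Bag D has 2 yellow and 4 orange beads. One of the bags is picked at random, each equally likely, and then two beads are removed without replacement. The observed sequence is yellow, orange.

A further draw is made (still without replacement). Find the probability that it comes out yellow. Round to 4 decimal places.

The likelihood of the observed sequence under each hypothesis: P(data | bag A) = (1/8)(7/7) = 0.125; P(data | bag B) = (3/5)(2/4) = 0.3; P(data | bag C) = (3/7)(4/6) = 0.28571; P(data | bag D) = (2/6)(4/5) = 0.26667.
Multiplying each by its prior: 1/4 · 0.125 = 0.03125, 1/4 · 0.3 = 0.075, 1/4 · 0.28571 = 0.071429, 1/4 · 0.26667 = 0.066667; with total 0.24435.
The posterior is then P(bag A | data) = 0.12789, P(bag B | data) = 0.30694, P(bag C | data) = 0.29233, P(bag D | data) = 0.27284.
The predictive probability is P(yellow next | data) = (0)(0.12789) + (2/3)(0.30694) + (2/5)(0.29233) + (1/4)(0.27284) = 0.38977.

0.3898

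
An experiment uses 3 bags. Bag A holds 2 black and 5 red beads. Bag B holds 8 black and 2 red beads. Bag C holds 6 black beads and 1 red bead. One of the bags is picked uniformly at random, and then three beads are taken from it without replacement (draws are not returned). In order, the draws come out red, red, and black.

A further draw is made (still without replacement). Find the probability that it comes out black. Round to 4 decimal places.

Compute the likelihood of the observed sequence for each case: P(data | bag A) = (5/7)(4/6)(2/5) = 4/21; P(data | bag B) = (2/10)(1/9)(8/8) = 1/45; P(data | bag C) = (1/7)(0/6) = 0.
Multiplying each by its prior: 1/3 · 4/21 = 4/63, 1/3 · 1/45 = 1/135, 1/3 · 0 = 0; with total 67/945.
Normalising, the posterior is P(bag A | data) = 60/67, P(bag B | data) = 7/67, P(bag C | data) = 0.
Averaging over the posterior, P(black next | data) = (1/4)(60/67) + (1)(7/67) = 22/67.

0.3284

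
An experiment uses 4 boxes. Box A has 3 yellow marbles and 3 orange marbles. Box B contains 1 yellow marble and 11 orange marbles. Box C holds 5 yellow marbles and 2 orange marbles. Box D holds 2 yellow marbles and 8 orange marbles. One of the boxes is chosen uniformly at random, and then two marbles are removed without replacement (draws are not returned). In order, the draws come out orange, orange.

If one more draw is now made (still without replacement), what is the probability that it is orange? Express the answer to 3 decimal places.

0.744

For each hypothesis, P(data | H) works out to: P(data | box A) = (3/6)(2/5) = 0.2; P(data | box B) = (11/12)(10/11) = 0.83333; P(data | box C) = (2/7)(1/6) = 0.047619; P(data | box D) = (8/10)(7/9) = 0.62222.
Weighting by the prior gives 1/4 · 0.2 = 0.05, 1/4 · 0.83333 = 0.20833, 1/4 · 0.047619 = 0.011905, 1/4 · 0.62222 = 0.15556; summing to 0.42579.
Normalising, the posterior is P(box A | data) = 0.11743, P(box B | data) = 0.48928, P(box C | data) = 0.027959, P(box D | data) = 0.36533.
Averaging over the posterior, P(orange next | data) = (1/4)(0.11743) + (9/10)(0.48928) + (0)(0.027959) + (3/4)(0.36533) = 0.74371.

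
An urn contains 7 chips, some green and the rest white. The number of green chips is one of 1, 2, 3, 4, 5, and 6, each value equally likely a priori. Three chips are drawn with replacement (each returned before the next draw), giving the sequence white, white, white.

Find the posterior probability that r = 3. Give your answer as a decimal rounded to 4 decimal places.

0.1451

For each hypothesis, P(data | H) works out to: P(data | r = 1) = (6/7)(6/7)(6/7) = 0.62974; P(data | r = 2) = (5/7)(5/7)(5/7) = 0.36443; P(data | r = 3) = (4/7)(4/7)(4/7) = 0.18659; P(data | r = 4) = (3/7)(3/7)(3/7) = 0.078717; P(data | r = 5) = (2/7)(2/7)(2/7) = 0.023324; P(data | r = 6) = (1/7)(1/7)(1/7) = 0.0029155.
Multiplying each by its prior: 1/6 · 0.62974 = 0.10496, 1/6 · 0.36443 = 0.060739, 1/6 · 0.18659 = 0.031098, 1/6 · 0.078717 = 0.01312, 1/6 · 0.023324 = 0.0038873, 1/6 · 0.0029155 = 0.00048591; with total 0.21429.
Hence P(r = 3 | data) = (0.031098) / (0.21429) = 0.14512.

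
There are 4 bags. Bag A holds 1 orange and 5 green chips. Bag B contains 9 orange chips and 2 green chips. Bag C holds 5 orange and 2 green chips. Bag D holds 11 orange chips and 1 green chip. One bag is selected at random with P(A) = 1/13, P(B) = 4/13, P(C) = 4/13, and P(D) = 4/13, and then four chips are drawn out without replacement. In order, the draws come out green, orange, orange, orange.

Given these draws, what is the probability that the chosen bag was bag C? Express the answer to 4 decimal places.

0.4042

The likelihood of the observed sequence under each hypothesis: P(data | bag A) = (5/6)(1/5)(0/4) = 0; P(data | bag B) = (2/11)(9/10)(8/9)(7/8) = 0.12727; P(data | bag C) = (2/7)(5/6)(4/5)(3/4) = 0.14286; P(data | bag D) = (1/12)(11/11)(10/10)(9/9) = 0.083333.
The prior-weighted likelihoods are 1/13 · 0 = 0, 4/13 · 0.12727 = 0.039161, 4/13 · 0.14286 = 0.043956, 4/13 · 0.083333 = 0.025641; summing to 0.10876.
Hence P(bag C | data) = (0.043956) / (0.10876) = 0.40416.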